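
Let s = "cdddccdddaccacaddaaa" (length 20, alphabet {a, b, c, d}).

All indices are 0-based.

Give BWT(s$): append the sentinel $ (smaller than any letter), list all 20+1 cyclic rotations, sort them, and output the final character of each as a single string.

aaadcdccaadc$dddaddcc

rank  rotation               last
    0  $cdddccdddaccacaddaaa  a
    1  a$cdddccdddaccacaddaa  a
    2  aa$cdddccdddaccacadda  a
    3  aaa$cdddccdddaccacadd  d
    4  acaddaaa$cdddccdddacc  c
    5  accacaddaaa$cdddccddd  d
    6  addaaa$cdddccdddaccac  c
    7  cacaddaaa$cdddccdddac  c
    8  caddaaa$cdddccdddacca  a
    9  ccacaddaaa$cdddccddda  a
   10  ccdddaccacaddaaa$cddd  d
   11  cdddaccacaddaaa$cdddc  c
   12  cdddccdddaccacaddaaa$  $
   13  daaa$cdddccdddaccacad  d
   14  daccacaddaaa$cdddccdd  d
   15  dccdddaccacaddaaa$cdd  d
   16  ddaaa$cdddccdddaccaca  a
   17  ddaccacaddaaa$cdddccd  d
   18  ddccdddaccacaddaaa$cd  d
   19  dddaccacaddaaa$cdddcc  c
   20  dddccdddaccacaddaaa$c  c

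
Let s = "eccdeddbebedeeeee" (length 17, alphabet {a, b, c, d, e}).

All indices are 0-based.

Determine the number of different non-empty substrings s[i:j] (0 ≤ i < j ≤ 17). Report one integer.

131

sorted suffixes:
  #0 SA[0]=7  'bebedeeeee'
  #1 SA[1]=9  'bedeeeee'
  #2 SA[2]=1  'ccdeddbebedeeeee'
  #3 SA[3]=2  'cdeddbebedeeeee'
  #4 SA[4]=6  'dbebedeeeee'
  #5 SA[5]=5  'ddbebedeeeee'
  #6 SA[6]=3  'deddbebedeeeee'
  #7 SA[7]=11  'deeeee'
  #8 SA[8]=16  'e'
  #9 SA[9]=8  'ebedeeeee'
  #10 SA[10]=0  'eccdeddbebedeeeee'
  #11 SA[11]=4  'eddbebedeeeee'
  #12 SA[12]=10  'edeeeee'
  #13 SA[13]=15  'ee'
  #14 SA[14]=14  'eee'
  #15 SA[15]=13  'eeee'
  #16 SA[16]=12  'eeeee'

SA = [7, 9, 1, 2, 6, 5, 3, 11, 16, 8, 0, 4, 10, 15, 14, 13, 12]
i: (SA[i-1],SA[i]) lcp shared
  1: (7,9) 2 'be'
  2: (9,1) 0 ''
  3: (1,2) 1 'c'
  4: (2,6) 0 ''
  5: (6,5) 1 'd'
  6: (5,3) 1 'd'
  7: (3,11) 2 'de'
  8: (11,16) 0 ''
  9: (16,8) 1 'e'
  10: (8,0) 1 'e'
  11: (0,4) 1 'e'
  12: (4,10) 2 'ed'
  13: (10,15) 1 'e'
  14: (15,14) 2 'ee'
  15: (14,13) 3 'eee'
  16: (13,12) 4 'eeee'

n(n+1)/2 = 17·18/2 = 153
Σ LCP = 0 + 2 + 0 + 1 + 0 + 1 + 1 + 2 + 0 + 1 + 1 + 1 + 2 + 1 + 2 + 3 + 4 = 22
distinct = 153 − 22 = 131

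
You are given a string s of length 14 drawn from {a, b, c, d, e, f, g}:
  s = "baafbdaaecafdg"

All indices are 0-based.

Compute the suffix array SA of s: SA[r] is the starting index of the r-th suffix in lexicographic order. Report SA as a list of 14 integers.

[6, 1, 7, 2, 10, 0, 4, 9, 5, 12, 8, 3, 11, 13]

rank | idx | suffix
   0 |   6 | aaecafdg
   1 |   1 | aafbdaaecafdg
   2 |   7 | aecafdg
   3 |   2 | afbdaaecafdg
   4 |  10 | afdg
   5 |   0 | baafbdaaecafdg
   6 |   4 | bdaaecafdg
   7 |   9 | cafdg
   8 |   5 | daaecafdg
   9 |  12 | dg
  10 |   8 | ecafdg
  11 |   3 | fbdaaecafdg
  12 |  11 | fdg
  13 |  13 | g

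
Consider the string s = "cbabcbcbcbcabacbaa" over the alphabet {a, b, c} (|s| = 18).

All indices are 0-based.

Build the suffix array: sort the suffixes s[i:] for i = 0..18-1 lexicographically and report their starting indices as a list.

[17, 16, 11, 2, 13, 15, 1, 12, 9, 7, 5, 3, 10, 14, 0, 8, 6, 4]

sorted suffixes:
  #0 SA[0]=17  'a'
  #1 SA[1]=16  'aa'
  #2 SA[2]=11  'abacbaa'
  #3 SA[3]=2  'abcbcbcbcabacbaa'
  #4 SA[4]=13  'acbaa'
  #5 SA[5]=15  'baa'
  #6 SA[6]=1  'babcbcbcbcabacbaa'
  #7 SA[7]=12  'bacbaa'
  #8 SA[8]=9  'bcabacbaa'
  #9 SA[9]=7  'bcbcabacbaa'
  #10 SA[10]=5  'bcbcbcabacbaa'
  #11 SA[11]=3  'bcbcbcbcabacbaa'
  #12 SA[12]=10  'cabacbaa'
  #13 SA[13]=14  'cbaa'
  #14 SA[14]=0  'cbabcbcbcbcabacbaa'
  #15 SA[15]=8  'cbcabacbaa'
  #16 SA[16]=6  'cbcbcabacbaa'
  #17 SA[17]=4  'cbcbcbcabacbaa'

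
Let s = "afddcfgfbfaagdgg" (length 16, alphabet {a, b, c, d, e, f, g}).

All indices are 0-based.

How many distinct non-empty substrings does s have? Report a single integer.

sorted suffixes:
  #0 SA[0]=10  'aagdgg'
  #1 SA[1]=0  'afddcfgfbfaagdgg'
  #2 SA[2]=11  'agdgg'
  #3 SA[3]=8  'bfaagdgg'
  #4 SA[4]=4  'cfgfbfaagdgg'
  #5 SA[5]=3  'dcfgfbfaagdgg'
  #6 SA[6]=2  'ddcfgfbfaagdgg'
  #7 SA[7]=13  'dgg'
  #8 SA[8]=9  'faagdgg'
  #9 SA[9]=7  'fbfaagdgg'
  #10 SA[10]=1  'fddcfgfbfaagdgg'
  #11 SA[11]=5  'fgfbfaagdgg'
  #12 SA[12]=15  'g'
  #13 SA[13]=12  'gdgg'
  #14 SA[14]=6  'gfbfaagdgg'
  #15 SA[15]=14  'gg'

SA = [10, 0, 11, 8, 4, 3, 2, 13, 9, 7, 1, 5, 15, 12, 6, 14]
i: (SA[i-1],SA[i]) lcp shared
  1: (10,0) 1 'a'
  2: (0,11) 1 'a'
  3: (11,8) 0 ''
  4: (8,4) 0 ''
  5: (4,3) 0 ''
  6: (3,2) 1 'd'
  7: (2,13) 1 'd'
  8: (13,9) 0 ''
  9: (9,7) 1 'f'
  10: (7,1) 1 'f'
  11: (1,5) 1 'f'
  12: (5,15) 0 ''
  13: (15,12) 1 'g'
  14: (12,6) 1 'g'
  15: (6,14) 1 'g'

n(n+1)/2 = 16·17/2 = 136
Σ LCP = 0 + 1 + 1 + 0 + 0 + 0 + 1 + 1 + 0 + 1 + 1 + 1 + 0 + 1 + 1 + 1 = 10
distinct = 136 − 10 = 126

126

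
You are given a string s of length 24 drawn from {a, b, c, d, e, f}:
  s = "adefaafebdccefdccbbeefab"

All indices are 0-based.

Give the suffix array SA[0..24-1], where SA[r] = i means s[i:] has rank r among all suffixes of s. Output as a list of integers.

[4, 22, 0, 5, 23, 17, 8, 18, 16, 15, 10, 11, 14, 9, 1, 7, 19, 2, 20, 12, 3, 21, 13, 6]

rank→(start, suffix):
  0 → (4, 'aafebdccefdccbbeefab')
  1 → (22, 'ab')
  2 → (0, 'adefaafebdccefdccbbeefab')
  3 → (5, 'afebdccefdccbbeefab')
  4 → (23, 'b')
  5 → (17, 'bbeefab')
  6 → (8, 'bdccefdccbbeefab')
  7 → (18, 'beefab')
  8 → (16, 'cbbeefab')
  9 → (15, 'ccbbeefab')
  10 → (10, 'ccefdccbbeefab')
  11 → (11, 'cefdccbbeefab')
  12 → (14, 'dccbbeefab')
  13 → (9, 'dccefdccbbeefab')
  14 → (1, 'defaafebdccefdccbbeefab')
  15 → (7, 'ebdccefdccbbeefab')
  16 → (19, 'eefab')
  17 → (2, 'efaafebdccefdccbbeefab')
  18 → (20, 'efab')
  19 → (12, 'efdccbbeefab')
  20 → (3, 'faafebdccefdccbbeefab')
  21 → (21, 'fab')
  22 → (13, 'fdccbbeefab')
  23 → (6, 'febdccefdccbbeefab')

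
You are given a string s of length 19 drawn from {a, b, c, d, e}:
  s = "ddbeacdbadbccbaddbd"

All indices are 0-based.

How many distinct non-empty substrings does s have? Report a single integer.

rank | idx | suffix
   0 |   4 | acdbadbccbaddbd
   1 |   8 | adbccbaddbd
   2 |  14 | addbd
   3 |   7 | badbccbaddbd
   4 |  13 | baddbd
   5 |  10 | bccbaddbd
   6 |  17 | bd
   7 |   2 | beacdbadbccbaddbd
   8 |  12 | cbaddbd
   9 |  11 | ccbaddbd
  10 |   5 | cdbadbccbaddbd
  11 |  18 | d
  12 |   6 | dbadbccbaddbd
  13 |   9 | dbccbaddbd
  14 |  16 | dbd
  15 |   1 | dbeacdbadbccbaddbd
  16 |  15 | ddbd
  17 |   0 | ddbeacdbadbccbaddbd
  18 |   3 | eacdbadbccbaddbd

SA = [4, 8, 14, 7, 13, 10, 17, 2, 12, 11, 5, 18, 6, 9, 16, 1, 15, 0, 3]
[i] adj suffixes → lcp
  [1] 4/8 → 1 ('a')
  [2] 8/14 → 2 ('ad')
  [3] 14/7 → 0 ('')
  [4] 7/13 → 3 ('bad')
  [5] 13/10 → 1 ('b')
  [6] 10/17 → 1 ('b')
  [7] 17/2 → 1 ('b')
  [8] 2/12 → 0 ('')
  [9] 12/11 → 1 ('c')
  [10] 11/5 → 1 ('c')
  [11] 5/18 → 0 ('')
  [12] 18/6 → 1 ('d')
  [13] 6/9 → 2 ('db')
  [14] 9/16 → 2 ('db')
  [15] 16/1 → 2 ('db')
  [16] 1/15 → 1 ('d')
  [17] 15/0 → 3 ('ddb')
  [18] 0/3 → 0 ('')

n(n+1)/2 = 19·20/2 = 190
Σ LCP = 0 + 1 + 2 + 0 + 3 + 1 + 1 + 1 + 0 + 1 + 1 + 0 + 1 + 2 + 2 + 2 + 1 + 3 + 0 = 22
distinct = 190 − 22 = 168

168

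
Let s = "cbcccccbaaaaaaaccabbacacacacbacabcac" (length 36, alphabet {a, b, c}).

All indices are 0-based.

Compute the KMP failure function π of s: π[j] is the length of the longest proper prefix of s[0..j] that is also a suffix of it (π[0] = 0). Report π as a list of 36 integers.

π[0] = 0
j=1 s[j]='b': π[1]=0 (border '')
j=2 s[j]='c': π[2]=1 (border 'c')
j=3 s[j]='c': k: 1→0; π[3]=1 (border 'c')
j=4 s[j]='c': k: 1→0; π[4]=1 (border 'c')
j=5 s[j]='c': k: 1→0; π[5]=1 (border 'c')
j=6 s[j]='c': k: 1→0; π[6]=1 (border 'c')
j=7 s[j]='b': π[7]=2 (border 'cb')
j=8 s[j]='a': k: 2→0; π[8]=0 (border '')
j=9 s[j]='a': π[9]=0 (border '')
j=10 s[j]='a': π[10]=0 (border '')
j=11 s[j]='a': π[11]=0 (border '')
j=12 s[j]='a': π[12]=0 (border '')
j=13 s[j]='a': π[13]=0 (border '')
j=14 s[j]='a': π[14]=0 (border '')
j=15 s[j]='c': π[15]=1 (border 'c')
j=16 s[j]='c': k: 1→0; π[16]=1 (border 'c')
j=17 s[j]='a': k: 1→0; π[17]=0 (border '')
j=18 s[j]='b': π[18]=0 (border '')
j=19 s[j]='b': π[19]=0 (border '')
j=20 s[j]='a': π[20]=0 (border '')
j=21 s[j]='c': π[21]=1 (border 'c')
j=22 s[j]='a': k: 1→0; π[22]=0 (border '')
j=23 s[j]='c': π[23]=1 (border 'c')
j=24 s[j]='a': k: 1→0; π[24]=0 (border '')
j=25 s[j]='c': π[25]=1 (border 'c')
j=26 s[j]='a': k: 1→0; π[26]=0 (border '')
j=27 s[j]='c': π[27]=1 (border 'c')
j=28 s[j]='b': π[28]=2 (border 'cb')
j=29 s[j]='a': k: 2→0; π[29]=0 (border '')
j=30 s[j]='c': π[30]=1 (border 'c')
j=31 s[j]='a': k: 1→0; π[31]=0 (border '')
j=32 s[j]='b': π[32]=0 (border '')
j=33 s[j]='c': π[33]=1 (border 'c')
j=34 s[j]='a': k: 1→0; π[34]=0 (border '')
j=35 s[j]='c': π[35]=1 (border 'c')

[0, 0, 1, 1, 1, 1, 1, 2, 0, 0, 0, 0, 0, 0, 0, 1, 1, 0, 0, 0, 0, 1, 0, 1, 0, 1, 0, 1, 2, 0, 1, 0, 0, 1, 0, 1]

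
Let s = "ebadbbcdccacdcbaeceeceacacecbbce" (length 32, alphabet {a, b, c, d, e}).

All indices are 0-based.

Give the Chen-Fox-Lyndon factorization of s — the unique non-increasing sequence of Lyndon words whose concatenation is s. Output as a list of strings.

emit factor 1: 'e' (i=0, period=1)
emit factor 2: 'b' (i=1, period=1)
emit factor 3: 'adbbcdcc' (i=2, period=8)
emit factor 4: 'acdcbaeceece' (i=10, period=12)
emit factor 5: 'acacecbbce' (i=22, period=10)

["e", "b", "adbbcdcc", "acdcbaeceece", "acacecbbce"]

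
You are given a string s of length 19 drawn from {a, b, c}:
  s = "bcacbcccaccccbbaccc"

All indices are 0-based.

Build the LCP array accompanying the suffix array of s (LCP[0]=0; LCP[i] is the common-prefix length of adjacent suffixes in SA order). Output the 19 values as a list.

[0, 2, 4, 0, 1, 1, 2, 0, 1, 3, 1, 2, 1, 2, 2, 2, 3, 3, 3]

rank | idx | suffix
   0 |   2 | acbcccaccccbbaccc
   1 |  15 | accc
   2 |   8 | accccbbaccc
   3 |  14 | baccc
   4 |  13 | bbaccc
   5 |   0 | bcacbcccaccccbbaccc
   6 |   4 | bcccaccccbbaccc
   7 |  18 | c
   8 |   1 | cacbcccaccccbbaccc
   9 |   7 | caccccbbaccc
  10 |  12 | cbbaccc
  11 |   3 | cbcccaccccbbaccc
  12 |  17 | cc
  13 |   6 | ccaccccbbaccc
  14 |  11 | ccbbaccc
  15 |  16 | ccc
  16 |   5 | cccaccccbbaccc
  17 |  10 | cccbbaccc
  18 |   9 | ccccbbaccc

SA = [2, 15, 8, 14, 13, 0, 4, 18, 1, 7, 12, 3, 17, 6, 11, 16, 5, 10, 9]
i: (SA[i-1],SA[i]) lcp shared
  1: (2,15) 2 'ac'
  2: (15,8) 4 'accc'
  3: (8,14) 0 ''
  4: (14,13) 1 'b'
  5: (13,0) 1 'b'
  6: (0,4) 2 'bc'
  7: (4,18) 0 ''
  8: (18,1) 1 'c'
  9: (1,7) 3 'cac'
  10: (7,12) 1 'c'
  11: (12,3) 2 'cb'
  12: (3,17) 1 'c'
  13: (17,6) 2 'cc'
  14: (6,11) 2 'cc'
  15: (11,16) 2 'cc'
  16: (16,5) 3 'ccc'
  17: (5,10) 3 'ccc'
  18: (10,9) 3 'ccc'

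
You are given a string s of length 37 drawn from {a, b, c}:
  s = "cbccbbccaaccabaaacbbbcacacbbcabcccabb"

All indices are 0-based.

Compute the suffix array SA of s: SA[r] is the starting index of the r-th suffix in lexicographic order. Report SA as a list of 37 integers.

rank | idx | suffix
   0 |  14 | aaacbbbcacacbbcabcccabb
   1 |  15 | aacbbbcacacbbcabcccabb
   2 |   8 | aaccabaaacbbbcacacbbcabcccabb
   3 |  12 | abaaacbbbcacacbbcabcccabb
   4 |  34 | abb
   5 |  29 | abcccabb
   6 |  22 | acacbbcabcccabb
   7 |  16 | acbbbcacacbbcabcccabb
   8 |  24 | acbbcabcccabb
   9 |   9 | accabaaacbbbcacacbbcabcccabb
  10 |  36 | b
  11 |  13 | baaacbbbcacacbbcabcccabb
  12 |  35 | bb
  13 |  18 | bbbcacacbbcabcccabb
  14 |  26 | bbcabcccabb
  15 |  19 | bbcacacbbcabcccabb
  16 |   4 | bbccaaccabaaacbbbcacacbbcabcccabb
  17 |  27 | bcabcccabb
  18 |  20 | bcacacbbcabcccabb
  19 |   5 | bccaaccabaaacbbbcacacbbcabcccabb
  20 |   1 | bccbbccaaccabaaacbbbcacacbbcabcccabb
  21 |  30 | bcccabb
  22 |   7 | caaccabaaacbbbcacacbbcabcccabb
  23 |  11 | cabaaacbbbcacacbbcabcccabb
  24 |  33 | cabb
  25 |  28 | cabcccabb
  26 |  21 | cacacbbcabcccabb
  27 |  23 | cacbbcabcccabb
  28 |  17 | cbbbcacacbbcabcccabb
  29 |  25 | cbbcabcccabb
  30 |   3 | cbbccaaccabaaacbbbcacacbbcabcccabb
  31 |   0 | cbccbbccaaccabaaacbbbcacacbbcabcccabb
  32 |   6 | ccaaccabaaacbbbcacacbbcabcccabb
  33 |  10 | ccabaaacbbbcacacbbcabcccabb
  34 |  32 | ccabb
  35 |   2 | ccbbccaaccabaaacbbbcacacbbcabcccabb
  36 |  31 | cccabb

[14, 15, 8, 12, 34, 29, 22, 16, 24, 9, 36, 13, 35, 18, 26, 19, 4, 27, 20, 5, 1, 30, 7, 11, 33, 28, 21, 23, 17, 25, 3, 0, 6, 10, 32, 2, 31]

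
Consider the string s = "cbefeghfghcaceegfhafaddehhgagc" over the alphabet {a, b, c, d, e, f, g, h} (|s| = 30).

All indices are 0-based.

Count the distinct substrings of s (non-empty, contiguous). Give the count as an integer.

rank→(start, suffix):
  0 → (11, 'aceegfhafaddehhgagc')
  1 → (20, 'addehhgagc')
  2 → (18, 'afaddehhgagc')
  3 → (27, 'agc')
  4 → (1, 'befeghfghcaceegfhafaddehhgagc')
  5 → (29, 'c')
  6 → (10, 'caceegfhafaddehhgagc')
  7 → (0, 'cbefeghfghcaceegfhafaddehhgagc')
  8 → (12, 'ceegfhafaddehhgagc')
  9 → (21, 'ddehhgagc')
  10 → (22, 'dehhgagc')
  11 → (13, 'eegfhafaddehhgagc')
  12 → (2, 'efeghfghcaceegfhafaddehhgagc')
  13 → (14, 'egfhafaddehhgagc')
  14 → (4, 'eghfghcaceegfhafaddehhgagc')
  15 → (23, 'ehhgagc')
  16 → (19, 'faddehhgagc')
  17 → (3, 'feghfghcaceegfhafaddehhgagc')
  18 → (7, 'fghcaceegfhafaddehhgagc')
  19 → (16, 'fhafaddehhgagc')
  20 → (26, 'gagc')
  21 → (28, 'gc')
  22 → (15, 'gfhafaddehhgagc')
  23 → (8, 'ghcaceegfhafaddehhgagc')
  24 → (5, 'ghfghcaceegfhafaddehhgagc')
  25 → (17, 'hafaddehhgagc')
  26 → (9, 'hcaceegfhafaddehhgagc')
  27 → (6, 'hfghcaceegfhafaddehhgagc')
  28 → (25, 'hgagc')
  29 → (24, 'hhgagc')

SA = [11, 20, 18, 27, 1, 29, 10, 0, 12, 21, 22, 13, 2, 14, 4, 23, 19, 3, 7, 16, 26, 28, 15, 8, 5, 17, 9, 6, 25, 24]
i: (SA[i-1],SA[i]) lcp shared
  1: (11,20) 1 'a'
  2: (20,18) 1 'a'
  3: (18,27) 1 'a'
  4: (27,1) 0 ''
  5: (1,29) 0 ''
  6: (29,10) 1 'c'
  7: (10,0) 1 'c'
  8: (0,12) 1 'c'
  9: (12,21) 0 ''
  10: (21,22) 1 'd'
  11: (22,13) 0 ''
  12: (13,2) 1 'e'
  13: (2,14) 1 'e'
  14: (14,4) 2 'eg'
  15: (4,23) 1 'e'
  16: (23,19) 0 ''
  17: (19,3) 1 'f'
  18: (3,7) 1 'f'
  19: (7,16) 1 'f'
  20: (16,26) 0 ''
  21: (26,28) 1 'g'
  22: (28,15) 1 'g'
  23: (15,8) 1 'g'
  24: (8,5) 2 'gh'
  25: (5,17) 0 ''
  26: (17,9) 1 'h'
  27: (9,6) 1 'h'
  28: (6,25) 1 'h'
  29: (25,24) 1 'h'

n(n+1)/2 = 30·31/2 = 465
Σ LCP = 0 + 1 + 1 + 1 + 0 + 0 + 1 + 1 + 1 + 0 + 1 + 0 + 1 + 1 + 2 + 1 + 0 + 1 + 1 + 1 + 0 + 1 + 1 + 1 + 2 + 0 + 1 + 1 + 1 + 1 = 24
distinct = 465 − 24 = 441

441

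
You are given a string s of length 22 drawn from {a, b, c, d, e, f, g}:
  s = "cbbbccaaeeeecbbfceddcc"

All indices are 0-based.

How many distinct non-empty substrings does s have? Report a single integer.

sorted suffixes:
  #0 SA[0]=6  'aaeeeecbbfceddcc'
  #1 SA[1]=7  'aeeeecbbfceddcc'
  #2 SA[2]=1  'bbbccaaeeeecbbfceddcc'
  #3 SA[3]=2  'bbccaaeeeecbbfceddcc'
  #4 SA[4]=13  'bbfceddcc'
  #5 SA[5]=3  'bccaaeeeecbbfceddcc'
  #6 SA[6]=14  'bfceddcc'
  #7 SA[7]=21  'c'
  #8 SA[8]=5  'caaeeeecbbfceddcc'
  #9 SA[9]=0  'cbbbccaaeeeecbbfceddcc'
  #10 SA[10]=12  'cbbfceddcc'
  #11 SA[11]=20  'cc'
  #12 SA[12]=4  'ccaaeeeecbbfceddcc'
  #13 SA[13]=16  'ceddcc'
  #14 SA[14]=19  'dcc'
  #15 SA[15]=18  'ddcc'
  #16 SA[16]=11  'ecbbfceddcc'
  #17 SA[17]=17  'eddcc'
  #18 SA[18]=10  'eecbbfceddcc'
  #19 SA[19]=9  'eeecbbfceddcc'
  #20 SA[20]=8  'eeeecbbfceddcc'
  #21 SA[21]=15  'fceddcc'

SA = [6, 7, 1, 2, 13, 3, 14, 21, 5, 0, 12, 20, 4, 16, 19, 18, 11, 17, 10, 9, 8, 15]
rank  pair      lcp
   1  s[6:],s[7:]  1  'a'
   2  s[7:],s[1:]  0  ''
   3  s[1:],s[2:]  2  'bb'
   4  s[2:],s[13:]  2  'bb'
   5  s[13:],s[3:]  1  'b'
   6  s[3:],s[14:]  1  'b'
   7  s[14:],s[21:]  0  ''
   8  s[21:],s[5:]  1  'c'
   9  s[5:],s[0:]  1  'c'
  10  s[0:],s[12:]  3  'cbb'
  11  s[12:],s[20:]  1  'c'
  12  s[20:],s[4:]  2  'cc'
  13  s[4:],s[16:]  1  'c'
  14  s[16:],s[19:]  0  ''
  15  s[19:],s[18:]  1  'd'
  16  s[18:],s[11:]  0  ''
  17  s[11:],s[17:]  1  'e'
  18  s[17:],s[10:]  1  'e'
  19  s[10:],s[9:]  2  'ee'
  20  s[9:],s[8:]  3  'eee'
  21  s[8:],s[15:]  0  ''

n(n+1)/2 = 22·23/2 = 253
Σ LCP = 0 + 1 + 0 + 2 + 2 + 1 + 1 + 0 + 1 + 1 + 3 + 1 + 2 + 1 + 0 + 1 + 0 + 1 + 1 + 2 + 3 + 0 = 24
distinct = 253 − 24 = 229

229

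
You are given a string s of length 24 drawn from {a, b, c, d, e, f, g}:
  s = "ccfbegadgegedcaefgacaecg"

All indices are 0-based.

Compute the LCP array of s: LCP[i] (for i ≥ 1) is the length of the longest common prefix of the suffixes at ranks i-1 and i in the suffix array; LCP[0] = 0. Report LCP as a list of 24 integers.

rank→(start, suffix):
  0 → (18, 'acaecg')
  1 → (6, 'adgegedcaefgacaecg')
  2 → (20, 'aecg')
  3 → (14, 'aefgacaecg')
  4 → (3, 'begadgegedcaefgacaecg')
  5 → (19, 'caecg')
  6 → (13, 'caefgacaecg')
  7 → (0, 'ccfbegadgegedcaefgacaecg')
  8 → (1, 'cfbegadgegedcaefgacaecg')
  9 → (22, 'cg')
  10 → (12, 'dcaefgacaecg')
  11 → (7, 'dgegedcaefgacaecg')
  12 → (21, 'ecg')
  13 → (11, 'edcaefgacaecg')
  14 → (15, 'efgacaecg')
  15 → (4, 'egadgegedcaefgacaecg')
  16 → (9, 'egedcaefgacaecg')
  17 → (2, 'fbegadgegedcaefgacaecg')
  18 → (16, 'fgacaecg')
  19 → (23, 'g')
  20 → (17, 'gacaecg')
  21 → (5, 'gadgegedcaefgacaecg')
  22 → (10, 'gedcaefgacaecg')
  23 → (8, 'gegedcaefgacaecg')

SA = [18, 6, 20, 14, 3, 19, 13, 0, 1, 22, 12, 7, 21, 11, 15, 4, 9, 2, 16, 23, 17, 5, 10, 8]
rank  pair      lcp
   1  s[18:],s[6:]  1  'a'
   2  s[6:],s[20:]  1  'a'
   3  s[20:],s[14:]  2  'ae'
   4  s[14:],s[3:]  0  ''
   5  s[3:],s[19:]  0  ''
   6  s[19:],s[13:]  3  'cae'
   7  s[13:],s[0:]  1  'c'
   8  s[0:],s[1:]  1  'c'
   9  s[1:],s[22:]  1  'c'
  10  s[22:],s[12:]  0  ''
  11  s[12:],s[7:]  1  'd'
  12  s[7:],s[21:]  0  ''
  13  s[21:],s[11:]  1  'e'
  14  s[11:],s[15:]  1  'e'
  15  s[15:],s[4:]  1  'e'
  16  s[4:],s[9:]  2  'eg'
  17  s[9:],s[2:]  0  ''
  18  s[2:],s[16:]  1  'f'
  19  s[16:],s[23:]  0  ''
  20  s[23:],s[17:]  1  'g'
  21  s[17:],s[5:]  2  'ga'
  22  s[5:],s[10:]  1  'g'
  23  s[10:],s[8:]  2  'ge'

[0, 1, 1, 2, 0, 0, 3, 1, 1, 1, 0, 1, 0, 1, 1, 1, 2, 0, 1, 0, 1, 2, 1, 2]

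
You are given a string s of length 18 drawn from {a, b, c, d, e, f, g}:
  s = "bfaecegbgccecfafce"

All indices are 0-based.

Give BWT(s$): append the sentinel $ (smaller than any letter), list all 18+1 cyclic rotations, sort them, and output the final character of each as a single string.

eff$ggfceecaccbcaeb

rank  rotation             last
    0  $bfaecegbgccecfafce  e
    1  aecegbgccecfafce$bf  f
    2  afce$bfaecegbgccecf  f
    3  bfaecegbgccecfafce$  $
    4  bgccecfafce$bfaeceg  g
    5  ccecfafce$bfaecegbg  g
    6  ce$bfaecegbgccecfaf  f
    7  cecfafce$bfaecegbgc  c
    8  cegbgccecfafce$bfae  e
    9  cfafce$bfaecegbgcce  e
   10  e$bfaecegbgccecfafc  c
   11  ecegbgccecfafce$bfa  a
   12  ecfafce$bfaecegbgcc  c
   13  egbgccecfafce$bfaec  c
   14  faecegbgccecfafce$b  b
   15  fafce$bfaecegbgccec  c
   16  fce$bfaecegbgccecfa  a
   17  gbgccecfafce$bfaece  e
   18  gccecfafce$bfaecegb  b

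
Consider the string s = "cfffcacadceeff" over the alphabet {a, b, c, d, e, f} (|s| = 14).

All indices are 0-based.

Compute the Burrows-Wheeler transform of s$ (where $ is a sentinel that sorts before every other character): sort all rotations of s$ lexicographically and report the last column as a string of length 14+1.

fccfad$aceffefc

rank  rotation         last
    0  $cfffcacadceeff  f
    1  acadceeff$cfffc  c
    2  adceeff$cfffcac  c
    3  cacadceeff$cfff  f
    4  cadceeff$cfffca  a
    5  ceeff$cfffcacad  d
    6  cfffcacadceeff$  $
    7  dceeff$cfffcaca  a
    8  eeff$cfffcacadc  c
    9  eff$cfffcacadce  e
   10  f$cfffcacadceef  f
   11  fcacadceeff$cff  f
   12  ff$cfffcacadcee  e
   13  ffcacadceeff$cf  f
   14  fffcacadceeff$c  c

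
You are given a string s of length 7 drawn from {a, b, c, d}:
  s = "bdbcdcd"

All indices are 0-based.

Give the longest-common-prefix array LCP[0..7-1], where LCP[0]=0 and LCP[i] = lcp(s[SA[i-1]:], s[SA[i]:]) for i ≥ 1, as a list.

[0, 1, 0, 2, 0, 1, 1]

sorted suffixes:
  #0 SA[0]=2  'bcdcd'
  #1 SA[1]=0  'bdbcdcd'
  #2 SA[2]=5  'cd'
  #3 SA[3]=3  'cdcd'
  #4 SA[4]=6  'd'
  #5 SA[5]=1  'dbcdcd'
  #6 SA[6]=4  'dcd'

SA = [2, 0, 5, 3, 6, 1, 4]
rank  pair      lcp
   1  s[2:],s[0:]  1  'b'
   2  s[0:],s[5:]  0  ''
   3  s[5:],s[3:]  2  'cd'
   4  s[3:],s[6:]  0  ''
   5  s[6:],s[1:]  1  'd'
   6  s[1:],s[4:]  1  'd'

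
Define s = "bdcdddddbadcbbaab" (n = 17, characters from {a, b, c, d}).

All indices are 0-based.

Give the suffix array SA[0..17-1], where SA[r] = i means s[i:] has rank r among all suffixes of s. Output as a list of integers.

rank | idx | suffix
   0 |  14 | aab
   1 |  15 | ab
   2 |   9 | adcbbaab
   3 |  16 | b
   4 |  13 | baab
   5 |   8 | badcbbaab
   6 |  12 | bbaab
   7 |   0 | bdcdddddbadcbbaab
   8 |  11 | cbbaab
   9 |   2 | cdddddbadcbbaab
  10 |   7 | dbadcbbaab
  11 |  10 | dcbbaab
  12 |   1 | dcdddddbadcbbaab
  13 |   6 | ddbadcbbaab
  14 |   5 | dddbadcbbaab
  15 |   4 | ddddbadcbbaab
  16 |   3 | dddddbadcbbaab

[14, 15, 9, 16, 13, 8, 12, 0, 11, 2, 7, 10, 1, 6, 5, 4, 3]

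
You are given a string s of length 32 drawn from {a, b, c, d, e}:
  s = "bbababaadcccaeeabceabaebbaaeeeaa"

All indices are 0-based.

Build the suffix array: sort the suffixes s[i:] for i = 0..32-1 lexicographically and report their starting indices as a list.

rank | idx | suffix
   0 |  31 | a
   1 |  30 | aa
   2 |   6 | aadcccaeeabceabaebbaaeeeaa
   3 |  25 | aaeeeaa
   4 |   4 | abaadcccaeeabceabaebbaaeeeaa
   5 |   2 | ababaadcccaeeabceabaebbaaeeeaa
   6 |  19 | abaebbaaeeeaa
   7 |  15 | abceabaebbaaeeeaa
   8 |   7 | adcccaeeabceabaebbaaeeeaa
   9 |  21 | aebbaaeeeaa
  10 |  12 | aeeabceabaebbaaeeeaa
  11 |  26 | aeeeaa
  12 |   5 | baadcccaeeabceabaebbaaeeeaa
  13 |  24 | baaeeeaa
  14 |   3 | babaadcccaeeabceabaebbaaeeeaa
  15 |   1 | bababaadcccaeeabceabaebbaaeeeaa
  16 |  20 | baebbaaeeeaa
  17 |  23 | bbaaeeeaa
  18 |   0 | bbababaadcccaeeabceabaebbaaeeeaa
  19 |  16 | bceabaebbaaeeeaa
  20 |  11 | caeeabceabaebbaaeeeaa
  21 |  10 | ccaeeabceabaebbaaeeeaa
  22 |   9 | cccaeeabceabaebbaaeeeaa
  23 |  17 | ceabaebbaaeeeaa
  24 |   8 | dcccaeeabceabaebbaaeeeaa
  25 |  29 | eaa
  26 |  18 | eabaebbaaeeeaa
  27 |  14 | eabceabaebbaaeeeaa
  28 |  22 | ebbaaeeeaa
  29 |  28 | eeaa
  30 |  13 | eeabceabaebbaaeeeaa
  31 |  27 | eeeaa

[31, 30, 6, 25, 4, 2, 19, 15, 7, 21, 12, 26, 5, 24, 3, 1, 20, 23, 0, 16, 11, 10, 9, 17, 8, 29, 18, 14, 22, 28, 13, 27]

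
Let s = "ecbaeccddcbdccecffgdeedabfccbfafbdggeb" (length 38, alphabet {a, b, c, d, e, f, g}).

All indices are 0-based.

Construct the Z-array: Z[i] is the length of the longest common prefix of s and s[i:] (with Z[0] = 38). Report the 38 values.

Z[0]=38
i=1: i≥r, start 0; Z[1]=0
i=2: i≥r, start 0; Z[2]=0
i=3: i≥r, start 0; Z[3]=0
i=4: i≥r, start 0; Z[4]=2 scan→box=[4,6)
i=5: min(r-i=1, Z[1]=0)=0; Z[5]=0
i=6: i≥r, start 0; Z[6]=0
i=7: i≥r, start 0; Z[7]=0
i=8: i≥r, start 0; Z[8]=0
i=9: i≥r, start 0; Z[9]=0
i=10: i≥r, start 0; Z[10]=0
i=11: i≥r, start 0; Z[11]=0
i=12: i≥r, start 0; Z[12]=0
i=13: i≥r, start 0; Z[13]=0
i=14: i≥r, start 0; Z[14]=2 scan→box=[14,16)
i=15: min(r-i=1, Z[1]=0)=0; Z[15]=0
i=16: i≥r, start 0; Z[16]=0
i=17: i≥r, start 0; Z[17]=0
i=18: i≥r, start 0; Z[18]=0
i=19: i≥r, start 0; Z[19]=0
i=20: i≥r, start 0; Z[20]=1 scan→box=[20,21)
i=21: i≥r, start 0; Z[21]=1 scan→box=[21,22)
i=22: i≥r, start 0; Z[22]=0
i=23: i≥r, start 0; Z[23]=0
i=24: i≥r, start 0; Z[24]=0
i=25: i≥r, start 0; Z[25]=0
i=26: i≥r, start 0; Z[26]=0
i=27: i≥r, start 0; Z[27]=0
i=28: i≥r, start 0; Z[28]=0
i=29: i≥r, start 0; Z[29]=0
i=30: i≥r, start 0; Z[30]=0
i=31: i≥r, start 0; Z[31]=0
i=32: i≥r, start 0; Z[32]=0
i=33: i≥r, start 0; Z[33]=0
i=34: i≥r, start 0; Z[34]=0
i=35: i≥r, start 0; Z[35]=0
i=36: i≥r, start 0; Z[36]=1 scan→box=[36,37)
i=37: i≥r, start 0; Z[37]=0

[38, 0, 0, 0, 2, 0, 0, 0, 0, 0, 0, 0, 0, 0, 2, 0, 0, 0, 0, 0, 1, 1, 0, 0, 0, 0, 0, 0, 0, 0, 0, 0, 0, 0, 0, 0, 1, 0]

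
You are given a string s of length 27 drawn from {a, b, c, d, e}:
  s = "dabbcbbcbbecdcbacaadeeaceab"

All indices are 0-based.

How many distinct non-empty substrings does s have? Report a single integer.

sorted suffixes:
  #0 SA[0]=17  'aadeeaceab'
  #1 SA[1]=25  'ab'
  #2 SA[2]=1  'abbcbbcbbecdcbacaadeeaceab'
  #3 SA[3]=15  'acaadeeaceab'
  #4 SA[4]=22  'aceab'
  #5 SA[5]=18  'adeeaceab'
  #6 SA[6]=26  'b'
  #7 SA[7]=14  'bacaadeeaceab'
  #8 SA[8]=2  'bbcbbcbbecdcbacaadeeaceab'
  #9 SA[9]=5  'bbcbbecdcbacaadeeaceab'
  #10 SA[10]=8  'bbecdcbacaadeeaceab'
  #11 SA[11]=3  'bcbbcbbecdcbacaadeeaceab'
  #12 SA[12]=6  'bcbbecdcbacaadeeaceab'
  #13 SA[13]=9  'becdcbacaadeeaceab'
  #14 SA[14]=16  'caadeeaceab'
  #15 SA[15]=13  'cbacaadeeaceab'
  #16 SA[16]=4  'cbbcbbecdcbacaadeeaceab'
  #17 SA[17]=7  'cbbecdcbacaadeeaceab'
  #18 SA[18]=11  'cdcbacaadeeaceab'
  #19 SA[19]=23  'ceab'
  #20 SA[20]=0  'dabbcbbcbbecdcbacaadeeaceab'
  #21 SA[21]=12  'dcbacaadeeaceab'
  #22 SA[22]=19  'deeaceab'
  #23 SA[23]=24  'eab'
  #24 SA[24]=21  'eaceab'
  #25 SA[25]=10  'ecdcbacaadeeaceab'
  #26 SA[26]=20  'eeaceab'

SA = [17, 25, 1, 15, 22, 18, 26, 14, 2, 5, 8, 3, 6, 9, 16, 13, 4, 7, 11, 23, 0, 12, 19, 24, 21, 10, 20]
i: (SA[i-1],SA[i]) lcp shared
  1: (17,25) 1 'a'
  2: (25,1) 2 'ab'
  3: (1,15) 1 'a'
  4: (15,22) 2 'ac'
  5: (22,18) 1 'a'
  6: (18,26) 0 ''
  7: (26,14) 1 'b'
  8: (14,2) 1 'b'
  9: (2,5) 5 'bbcbb'
  10: (5,8) 2 'bb'
  11: (8,3) 1 'b'
  12: (3,6) 4 'bcbb'
  13: (6,9) 1 'b'
  14: (9,16) 0 ''
  15: (16,13) 1 'c'
  16: (13,4) 2 'cb'
  17: (4,7) 3 'cbb'
  18: (7,11) 1 'c'
  19: (11,23) 1 'c'
  20: (23,0) 0 ''
  21: (0,12) 1 'd'
  22: (12,19) 1 'd'
  23: (19,24) 0 ''
  24: (24,21) 2 'ea'
  25: (21,10) 1 'e'
  26: (10,20) 1 'e'

n(n+1)/2 = 27·28/2 = 378
Σ LCP = 0 + 1 + 2 + 1 + 2 + 1 + 0 + 1 + 1 + 5 + 2 + 1 + 4 + 1 + 0 + 1 + 2 + 3 + 1 + 1 + 0 + 1 + 1 + 0 + 2 + 1 + 1 = 36
distinct = 378 − 36 = 342

342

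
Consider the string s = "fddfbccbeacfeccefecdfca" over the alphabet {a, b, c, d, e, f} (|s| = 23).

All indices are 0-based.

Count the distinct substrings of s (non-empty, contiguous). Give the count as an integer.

254

rank | idx | suffix
   0 |  22 | a
   1 |   9 | acfeccefecdfca
   2 |   4 | bccbeacfeccefecdfca
   3 |   7 | beacfeccefecdfca
   4 |  21 | ca
   5 |   6 | cbeacfeccefecdfca
   6 |   5 | ccbeacfeccefecdfca
   7 |  13 | ccefecdfca
   8 |  18 | cdfca
   9 |  14 | cefecdfca
  10 |  10 | cfeccefecdfca
  11 |   1 | ddfbccbeacfeccefecdfca
  12 |   2 | dfbccbeacfeccefecdfca
  13 |  19 | dfca
  14 |   8 | eacfeccefecdfca
  15 |  12 | eccefecdfca
  16 |  17 | ecdfca
  17 |  15 | efecdfca
  18 |   3 | fbccbeacfeccefecdfca
  19 |  20 | fca
  20 |   0 | fddfbccbeacfeccefecdfca
  21 |  11 | feccefecdfca
  22 |  16 | fecdfca

SA = [22, 9, 4, 7, 21, 6, 5, 13, 18, 14, 10, 1, 2, 19, 8, 12, 17, 15, 3, 20, 0, 11, 16]
[i] adj suffixes → lcp
  [1] 22/9 → 1 ('a')
  [2] 9/4 → 0 ('')
  [3] 4/7 → 1 ('b')
  [4] 7/21 → 0 ('')
  [5] 21/6 → 1 ('c')
  [6] 6/5 → 1 ('c')
  [7] 5/13 → 2 ('cc')
  [8] 13/18 → 1 ('c')
  [9] 18/14 → 1 ('c')
  [10] 14/10 → 1 ('c')
  [11] 10/1 → 0 ('')
  [12] 1/2 → 1 ('d')
  [13] 2/19 → 2 ('df')
  [14] 19/8 → 0 ('')
  [15] 8/12 → 1 ('e')
  [16] 12/17 → 2 ('ec')
  [17] 17/15 → 1 ('e')
  [18] 15/3 → 0 ('')
  [19] 3/20 → 1 ('f')
  [20] 20/0 → 1 ('f')
  [21] 0/11 → 1 ('f')
  [22] 11/16 → 3 ('fec')

n(n+1)/2 = 23·24/2 = 276
Σ LCP = 0 + 1 + 0 + 1 + 0 + 1 + 1 + 2 + 1 + 1 + 1 + 0 + 1 + 2 + 0 + 1 + 2 + 1 + 0 + 1 + 1 + 1 + 3 = 22
distinct = 276 − 22 = 254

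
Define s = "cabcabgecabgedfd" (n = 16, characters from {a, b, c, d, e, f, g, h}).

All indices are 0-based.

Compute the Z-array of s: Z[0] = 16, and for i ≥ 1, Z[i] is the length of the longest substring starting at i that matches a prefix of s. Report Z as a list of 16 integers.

[16, 0, 0, 3, 0, 0, 0, 0, 3, 0, 0, 0, 0, 0, 0, 0]

Z[0]=16
i=1: outside box; Z[1]=0
i=2: outside box; Z[2]=0
i=3: outside box; Z[3]=3 scan→box=[3,6)
i=4: min(r-i=2, Z[1]=0)=0; Z[4]=0
i=5: min(r-i=1, Z[2]=0)=0; Z[5]=0
i=6: outside box; Z[6]=0
i=7: outside box; Z[7]=0
i=8: outside box; Z[8]=3 scan→box=[8,11)
i=9: min(r-i=2, Z[1]=0)=0; Z[9]=0
i=10: min(r-i=1, Z[2]=0)=0; Z[10]=0
i=11: outside box; Z[11]=0
i=12: outside box; Z[12]=0
i=13: outside box; Z[13]=0
i=14: outside box; Z[14]=0
i=15: outside box; Z[15]=0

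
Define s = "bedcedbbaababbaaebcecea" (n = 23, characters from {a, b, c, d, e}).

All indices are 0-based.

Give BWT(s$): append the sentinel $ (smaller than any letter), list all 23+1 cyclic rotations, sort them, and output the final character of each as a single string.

rank  rotation                  last
    0  $bedcedbbaababbaaebcecea  a
    1  a$bedcedbbaababbaaebcece  e
    2  aababbaaebcecea$bedcedbb  b
    3  aaebcecea$bedcedbbaababb  b
    4  ababbaaebcecea$bedcedbba  a
    5  abbaaebcecea$bedcedbbaab  b
    6  aebcecea$bedcedbbaababba  a
    7  baababbaaebcecea$bedcedb  b
    8  baaebcecea$bedcedbbaabab  b
    9  babbaaebcecea$bedcedbbaa  a
   10  bbaababbaaebcecea$bedced  d
   11  bbaaebcecea$bedcedbbaaba  a
   12  bcecea$bedcedbbaababbaae  e
   13  bedcedbbaababbaaebcecea$  $
   14  cea$bedcedbbaababbaaebce  e
   15  cecea$bedcedbbaababbaaeb  b
   16  cedbbaababbaaebcecea$bed  d
   17  dbbaababbaaebcecea$bedce  e
   18  dcedbbaababbaaebcecea$be  e
   19  ea$bedcedbbaababbaaebcec  c
   20  ebcecea$bedcedbbaababbaa  a
   21  ecea$bedcedbbaababbaaebc  c
   22  edbbaababbaaebcecea$bedc  c
   23  edcedbbaababbaaebcecea$b  b

aebbababbadae$ebdeecaccb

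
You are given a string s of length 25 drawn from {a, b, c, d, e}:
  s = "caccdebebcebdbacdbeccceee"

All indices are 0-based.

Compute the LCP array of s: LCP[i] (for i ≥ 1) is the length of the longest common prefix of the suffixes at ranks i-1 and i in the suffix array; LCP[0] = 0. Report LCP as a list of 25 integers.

[0, 2, 0, 1, 1, 1, 2, 0, 1, 2, 2, 1, 2, 1, 2, 0, 2, 1, 0, 1, 2, 2, 1, 1, 2]

rank | idx | suffix
   0 |   1 | accdebebcebdbacdbeccceee
   1 |  14 | acdbeccceee
   2 |  13 | bacdbeccceee
   3 |   8 | bcebdbacdbeccceee
   4 |  11 | bdbacdbeccceee
   5 |   6 | bebcebdbacdbeccceee
   6 |  17 | beccceee
   7 |   0 | caccdebebcebdbacdbeccceee
   8 |  19 | ccceee
   9 |   2 | ccdebebcebdbacdbeccceee
  10 |  20 | cceee
  11 |  15 | cdbeccceee
  12 |   3 | cdebebcebdbacdbeccceee
  13 |   9 | cebdbacdbeccceee
  14 |  21 | ceee
  15 |  12 | dbacdbeccceee
  16 |  16 | dbeccceee
  17 |   4 | debebcebdbacdbeccceee
  18 |  24 | e
  19 |   7 | ebcebdbacdbeccceee
  20 |  10 | ebdbacdbeccceee
  21 |   5 | ebebcebdbacdbeccceee
  22 |  18 | eccceee
  23 |  23 | ee
  24 |  22 | eee

SA = [1, 14, 13, 8, 11, 6, 17, 0, 19, 2, 20, 15, 3, 9, 21, 12, 16, 4, 24, 7, 10, 5, 18, 23, 22]
i: (SA[i-1],SA[i]) lcp shared
  1: (1,14) 2 'ac'
  2: (14,13) 0 ''
  3: (13,8) 1 'b'
  4: (8,11) 1 'b'
  5: (11,6) 1 'b'
  6: (6,17) 2 'be'
  7: (17,0) 0 ''
  8: (0,19) 1 'c'
  9: (19,2) 2 'cc'
  10: (2,20) 2 'cc'
  11: (20,15) 1 'c'
  12: (15,3) 2 'cd'
  13: (3,9) 1 'c'
  14: (9,21) 2 'ce'
  15: (21,12) 0 ''
  16: (12,16) 2 'db'
  17: (16,4) 1 'd'
  18: (4,24) 0 ''
  19: (24,7) 1 'e'
  20: (7,10) 2 'eb'
  21: (10,5) 2 'eb'
  22: (5,18) 1 'e'
  23: (18,23) 1 'e'
  24: (23,22) 2 'ee'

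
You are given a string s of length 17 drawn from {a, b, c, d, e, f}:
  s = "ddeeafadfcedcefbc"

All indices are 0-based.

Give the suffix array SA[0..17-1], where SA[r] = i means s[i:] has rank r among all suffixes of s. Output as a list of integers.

rank→(start, suffix):
  0 → (6, 'adfcedcefbc')
  1 → (4, 'afadfcedcefbc')
  2 → (15, 'bc')
  3 → (16, 'c')
  4 → (9, 'cedcefbc')
  5 → (12, 'cefbc')
  6 → (11, 'dcefbc')
  7 → (0, 'ddeeafadfcedcefbc')
  8 → (1, 'deeafadfcedcefbc')
  9 → (7, 'dfcedcefbc')
  10 → (3, 'eafadfcedcefbc')
  11 → (10, 'edcefbc')
  12 → (2, 'eeafadfcedcefbc')
  13 → (13, 'efbc')
  14 → (5, 'fadfcedcefbc')
  15 → (14, 'fbc')
  16 → (8, 'fcedcefbc')

[6, 4, 15, 16, 9, 12, 11, 0, 1, 7, 3, 10, 2, 13, 5, 14, 8]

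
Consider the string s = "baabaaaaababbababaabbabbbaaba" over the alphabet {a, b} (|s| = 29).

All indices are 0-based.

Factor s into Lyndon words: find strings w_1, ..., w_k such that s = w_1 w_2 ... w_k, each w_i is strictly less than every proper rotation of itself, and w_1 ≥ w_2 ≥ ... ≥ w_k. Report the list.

emit factor 1: 'b' (i=0, period=1)
emit factor 2: 'aab' (i=1, period=3)
emit factor 3: 'aaaaababbababaabbabbbaab' (i=4, period=24)
emit factor 4: 'a' (i=28, period=1)

["b", "aab", "aaaaababbababaabbabbbaab", "a"]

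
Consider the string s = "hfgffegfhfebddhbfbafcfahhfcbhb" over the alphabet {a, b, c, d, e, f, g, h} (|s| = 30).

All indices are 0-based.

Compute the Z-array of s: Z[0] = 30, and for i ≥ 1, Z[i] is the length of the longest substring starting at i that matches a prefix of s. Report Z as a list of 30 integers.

Z[0]=30
i=1: i≥r, start 0; Z[1]=0
i=2: i≥r, start 0; Z[2]=0
i=3: i≥r, start 0; Z[3]=0
i=4: i≥r, start 0; Z[4]=0
i=5: i≥r, start 0; Z[5]=0
i=6: i≥r, start 0; Z[6]=0
i=7: i≥r, start 0; Z[7]=0
i=8: i≥r, start 0; Z[8]=2 grow→box=[8,10)
i=9: min(r-i=1, Z[1]=0)=0; Z[9]=0
i=10: i≥r, start 0; Z[10]=0
i=11: i≥r, start 0; Z[11]=0
i=12: i≥r, start 0; Z[12]=0
i=13: i≥r, start 0; Z[13]=0
i=14: i≥r, start 0; Z[14]=1 grow→box=[14,15)
i=15: i≥r, start 0; Z[15]=0
i=16: i≥r, start 0; Z[16]=0
i=17: i≥r, start 0; Z[17]=0
i=18: i≥r, start 0; Z[18]=0
i=19: i≥r, start 0; Z[19]=0
i=20: i≥r, start 0; Z[20]=0
i=21: i≥r, start 0; Z[21]=0
i=22: i≥r, start 0; Z[22]=0
i=23: i≥r, start 0; Z[23]=1 grow→box=[23,24)
i=24: i≥r, start 0; Z[24]=2 grow→box=[24,26)
i=25: min(r-i=1, Z[1]=0)=0; Z[25]=0
i=26: i≥r, start 0; Z[26]=0
i=27: i≥r, start 0; Z[27]=0
i=28: i≥r, start 0; Z[28]=1 grow→box=[28,29)
i=29: i≥r, start 0; Z[29]=0

[30, 0, 0, 0, 0, 0, 0, 0, 2, 0, 0, 0, 0, 0, 1, 0, 0, 0, 0, 0, 0, 0, 0, 1, 2, 0, 0, 0, 1, 0]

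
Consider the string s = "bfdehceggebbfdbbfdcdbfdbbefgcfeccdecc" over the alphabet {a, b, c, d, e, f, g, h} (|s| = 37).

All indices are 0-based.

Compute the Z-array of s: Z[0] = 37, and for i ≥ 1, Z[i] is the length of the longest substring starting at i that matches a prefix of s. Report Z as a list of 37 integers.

Z[0]=37
i=1: i≥r, start 0; Z[1]=0
i=2: i≥r, start 0; Z[2]=0
i=3: i≥r, start 0; Z[3]=0
i=4: i≥r, start 0; Z[4]=0
i=5: i≥r, start 0; Z[5]=0
i=6: i≥r, start 0; Z[6]=0
i=7: i≥r, start 0; Z[7]=0
i=8: i≥r, start 0; Z[8]=0
i=9: i≥r, start 0; Z[9]=0
i=10: i≥r, start 0; Z[10]=1 scan→box=[10,11)
i=11: i≥r, start 0; Z[11]=3 scan→box=[11,14)
i=12: min(r-i=2, Z[1]=0)=0; Z[12]=0
i=13: min(r-i=1, Z[2]=0)=0; Z[13]=0
i=14: i≥r, start 0; Z[14]=1 scan→box=[14,15)
i=15: i≥r, start 0; Z[15]=3 scan→box=[15,18)
i=16: min(r-i=2, Z[1]=0)=0; Z[16]=0
i=17: min(r-i=1, Z[2]=0)=0; Z[17]=0
i=18: i≥r, start 0; Z[18]=0
i=19: i≥r, start 0; Z[19]=0
i=20: i≥r, start 0; Z[20]=3 scan→box=[20,23)
i=21: min(r-i=2, Z[1]=0)=0; Z[21]=0
i=22: min(r-i=1, Z[2]=0)=0; Z[22]=0
i=23: i≥r, start 0; Z[23]=1 scan→box=[23,24)
i=24: i≥r, start 0; Z[24]=1 scan→box=[24,25)
i=25: i≥r, start 0; Z[25]=0
i=26: i≥r, start 0; Z[26]=0
i=27: i≥r, start 0; Z[27]=0
i=28: i≥r, start 0; Z[28]=0
i=29: i≥r, start 0; Z[29]=0
i=30: i≥r, start 0; Z[30]=0
i=31: i≥r, start 0; Z[31]=0
i=32: i≥r, start 0; Z[32]=0
i=33: i≥r, start 0; Z[33]=0
i=34: i≥r, start 0; Z[34]=0
i=35: i≥r, start 0; Z[35]=0
i=36: i≥r, start 0; Z[36]=0

[37, 0, 0, 0, 0, 0, 0, 0, 0, 0, 1, 3, 0, 0, 1, 3, 0, 0, 0, 0, 3, 0, 0, 1, 1, 0, 0, 0, 0, 0, 0, 0, 0, 0, 0, 0, 0]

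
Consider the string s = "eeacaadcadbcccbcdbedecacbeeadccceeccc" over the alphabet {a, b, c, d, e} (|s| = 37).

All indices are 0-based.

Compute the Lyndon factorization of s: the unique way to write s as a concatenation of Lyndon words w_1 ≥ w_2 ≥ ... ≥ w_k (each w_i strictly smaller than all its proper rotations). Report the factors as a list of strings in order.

emit factor 1: 'e' (i=0, period=1)
emit factor 2: 'e' (i=1, period=1)
emit factor 3: 'ac' (i=2, period=2)
emit factor 4: 'aadcadbcccbcdbedecacbeeadccceeccc' (i=4, period=33)

["e", "e", "ac", "aadcadbcccbcdbedecacbeeadccceeccc"]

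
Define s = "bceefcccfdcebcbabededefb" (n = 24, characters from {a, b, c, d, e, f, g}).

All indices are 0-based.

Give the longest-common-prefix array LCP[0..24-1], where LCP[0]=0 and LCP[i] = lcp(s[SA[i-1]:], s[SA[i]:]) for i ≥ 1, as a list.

[0, 0, 1, 1, 2, 1, 0, 1, 2, 1, 2, 1, 0, 1, 2, 0, 1, 3, 1, 1, 2, 0, 1, 1]

sorted suffixes:
  #0 SA[0]=15  'abededefb'
  #1 SA[1]=23  'b'
  #2 SA[2]=14  'babededefb'
  #3 SA[3]=12  'bcbabededefb'
  #4 SA[4]=0  'bceefcccfdcebcbabededefb'
  #5 SA[5]=16  'bededefb'
  #6 SA[6]=13  'cbabededefb'
  #7 SA[7]=5  'cccfdcebcbabededefb'
  #8 SA[8]=6  'ccfdcebcbabededefb'
  #9 SA[9]=10  'cebcbabededefb'
  #10 SA[10]=1  'ceefcccfdcebcbabededefb'
  #11 SA[11]=7  'cfdcebcbabededefb'
  #12 SA[12]=9  'dcebcbabededefb'
  #13 SA[13]=18  'dedefb'
  #14 SA[14]=20  'defb'
  #15 SA[15]=11  'ebcbabededefb'
  #16 SA[16]=17  'ededefb'
  #17 SA[17]=19  'edefb'
  #18 SA[18]=2  'eefcccfdcebcbabededefb'
  #19 SA[19]=21  'efb'
  #20 SA[20]=3  'efcccfdcebcbabededefb'
  #21 SA[21]=22  'fb'
  #22 SA[22]=4  'fcccfdcebcbabededefb'
  #23 SA[23]=8  'fdcebcbabededefb'

SA = [15, 23, 14, 12, 0, 16, 13, 5, 6, 10, 1, 7, 9, 18, 20, 11, 17, 19, 2, 21, 3, 22, 4, 8]
rank  pair      lcp
   1  s[15:],s[23:]  0  ''
   2  s[23:],s[14:]  1  'b'
   3  s[14:],s[12:]  1  'b'
   4  s[12:],s[0:]  2  'bc'
   5  s[0:],s[16:]  1  'b'
   6  s[16:],s[13:]  0  ''
   7  s[13:],s[5:]  1  'c'
   8  s[5:],s[6:]  2  'cc'
   9  s[6:],s[10:]  1  'c'
  10  s[10:],s[1:]  2  'ce'
  11  s[1:],s[7:]  1  'c'
  12  s[7:],s[9:]  0  ''
  13  s[9:],s[18:]  1  'd'
  14  s[18:],s[20:]  2  'de'
  15  s[20:],s[11:]  0  ''
  16  s[11:],s[17:]  1  'e'
  17  s[17:],s[19:]  3  'ede'
  18  s[19:],s[2:]  1  'e'
  19  s[2:],s[21:]  1  'e'
  20  s[21:],s[3:]  2  'ef'
  21  s[3:],s[22:]  0  ''
  22  s[22:],s[4:]  1  'f'
  23  s[4:],s[8:]  1  'f'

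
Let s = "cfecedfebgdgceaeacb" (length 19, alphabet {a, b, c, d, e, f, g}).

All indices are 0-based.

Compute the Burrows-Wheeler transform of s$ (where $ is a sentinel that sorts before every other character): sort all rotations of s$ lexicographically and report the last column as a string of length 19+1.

beeceage$egacffcdcdb

rank  rotation              last
    0  $cfecedfebgdgceaeacb  b
    1  acb$cfecedfebgdgceae  e
    2  aeacb$cfecedfebgdgce  e
    3  b$cfecedfebgdgceaeac  c
    4  bgdgceaeacb$cfecedfe  e
    5  cb$cfecedfebgdgceaea  a
    6  ceaeacb$cfecedfebgdg  g
    7  cedfebgdgceaeacb$cfe  e
    8  cfecedfebgdgceaeacb$  $
    9  dfebgdgceaeacb$cfece  e
   10  dgceaeacb$cfecedfebg  g
   11  eacb$cfecedfebgdgcea  a
   12  eaeacb$cfecedfebgdgc  c
   13  ebgdgceaeacb$cfecedf  f
   14  ecedfebgdgceaeacb$cf  f
   15  edfebgdgceaeacb$cfec  c
   16  febgdgceaeacb$cfeced  d
   17  fecedfebgdgceaeacb$c  c
   18  gceaeacb$cfecedfebgd  d
   19  gdgceaeacb$cfecedfeb  b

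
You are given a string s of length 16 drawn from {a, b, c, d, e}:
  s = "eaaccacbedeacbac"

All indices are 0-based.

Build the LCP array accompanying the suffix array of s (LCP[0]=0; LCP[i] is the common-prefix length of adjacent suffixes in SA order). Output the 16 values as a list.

[0, 1, 2, 3, 2, 0, 1, 0, 1, 1, 2, 1, 0, 0, 2, 1]

rank→(start, suffix):
  0 → (1, 'aaccacbedeacbac')
  1 → (14, 'ac')
  2 → (11, 'acbac')
  3 → (5, 'acbedeacbac')
  4 → (2, 'accacbedeacbac')
  5 → (13, 'bac')
  6 → (7, 'bedeacbac')
  7 → (15, 'c')
  8 → (4, 'cacbedeacbac')
  9 → (12, 'cbac')
  10 → (6, 'cbedeacbac')
  11 → (3, 'ccacbedeacbac')
  12 → (9, 'deacbac')
  13 → (0, 'eaaccacbedeacbac')
  14 → (10, 'eacbac')
  15 → (8, 'edeacbac')

SA = [1, 14, 11, 5, 2, 13, 7, 15, 4, 12, 6, 3, 9, 0, 10, 8]
[i] adj suffixes → lcp
  [1] 1/14 → 1 ('a')
  [2] 14/11 → 2 ('ac')
  [3] 11/5 → 3 ('acb')
  [4] 5/2 → 2 ('ac')
  [5] 2/13 → 0 ('')
  [6] 13/7 → 1 ('b')
  [7] 7/15 → 0 ('')
  [8] 15/4 → 1 ('c')
  [9] 4/12 → 1 ('c')
  [10] 12/6 → 2 ('cb')
  [11] 6/3 → 1 ('c')
  [12] 3/9 → 0 ('')
  [13] 9/0 → 0 ('')
  [14] 0/10 → 2 ('ea')
  [15] 10/8 → 1 ('e')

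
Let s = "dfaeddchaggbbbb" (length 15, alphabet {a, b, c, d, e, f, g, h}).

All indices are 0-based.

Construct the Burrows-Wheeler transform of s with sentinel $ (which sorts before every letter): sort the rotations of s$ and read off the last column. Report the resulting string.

rank  rotation          last
    0  $dfaeddchaggbbbb  b
    1  aeddchaggbbbb$df  f
    2  aggbbbb$dfaeddch  h
    3  b$dfaeddchaggbbb  b
    4  bb$dfaeddchaggbb  b
    5  bbb$dfaeddchaggb  b
    6  bbbb$dfaeddchagg  g
    7  chaggbbbb$dfaedd  d
    8  dchaggbbbb$dfaed  d
    9  ddchaggbbbb$dfae  e
   10  dfaeddchaggbbbb$  $
   11  eddchaggbbbb$dfa  a
   12  faeddchaggbbbb$d  d
   13  gbbbb$dfaeddchag  g
   14  ggbbbb$dfaeddcha  a
   15  haggbbbb$dfaeddc  c

bfhbbbgdde$adgac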